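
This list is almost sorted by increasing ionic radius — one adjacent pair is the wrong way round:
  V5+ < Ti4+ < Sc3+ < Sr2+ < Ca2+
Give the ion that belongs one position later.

Sr2+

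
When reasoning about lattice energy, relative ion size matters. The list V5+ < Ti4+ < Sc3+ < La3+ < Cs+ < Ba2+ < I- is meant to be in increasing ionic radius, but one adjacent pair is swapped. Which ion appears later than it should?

Ba2+

Scanning neighbour by neighbour, only Cs+/Ba2+ violates a trend: both have 54 electrons but Z(Ba)=56 > Z(Cs)=55, so Ba2+ should be the smaller of the two. That makes Ba2+ the one sitting a position late relative to where it belongs.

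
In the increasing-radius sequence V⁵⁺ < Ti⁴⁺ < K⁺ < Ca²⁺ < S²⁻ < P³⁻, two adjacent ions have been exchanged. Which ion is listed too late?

Compare adjacent ions: they are isoelectronic (18 e⁻) and Ca has more protons than K (20 vs 19), making Ca²⁺ smaller — yet in this increasing list K⁺ sits before Ca²⁺. Nothing else is reversed, so Ca²⁺ should move one place to the left.

Ca²⁺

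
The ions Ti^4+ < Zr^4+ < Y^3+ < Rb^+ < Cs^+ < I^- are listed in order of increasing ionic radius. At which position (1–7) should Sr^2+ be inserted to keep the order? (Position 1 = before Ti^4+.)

4

First list Z and electron count for each: Ti^4+ has 18 e⁻ (Z=22), Zr^4+ has 36 e⁻ (Z=40), Y^3+ has 36 e⁻ (Z=39), Sr^2+ has 36 e⁻ (Z=38), Rb^+ has 36 e⁻ (Z=37), Cs^+ has 54 e⁻ (Z=55), I^- has 54 e⁻ (Z=53). Ti^4+ < Zr^4+ (same group, period 4 vs 5); Zr^4+ < Y^3+ (isoelectronic, higher Z=40 is smaller); Y^3+ < Sr^2+ (both 36 e⁻, Z=39>38); Sr^2+ < Rb^+ (isoelectronic, higher Z=38 is smaller); Rb^+ < Cs^+ (same group, period 5 vs 6); Cs^+ < I^- (isoelectronic, higher Z=55 is smaller).
Merged order: Ti^4+ < Zr^4+ < Y^3+ < Sr^2+ < Rb^+ < Cs^+ < I^- — Sr^2+ is number 4.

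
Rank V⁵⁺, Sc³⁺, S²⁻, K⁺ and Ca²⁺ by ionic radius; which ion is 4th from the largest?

Sc³⁺

These species are isoelectronic with 18 electrons. The only difference is the number of protons: V⁵⁺ (Z=23), Sc³⁺ (Z=21), Ca²⁺ (Z=20), K⁺ (Z=19), S²⁻ (Z=16). The strongest nuclear pull (V⁵⁺) gives the smallest ion.
So the order is V⁵⁺ < Sc³⁺ < Ca²⁺ < K⁺ < S²⁻; the 4th-largest ion is Sc³⁺.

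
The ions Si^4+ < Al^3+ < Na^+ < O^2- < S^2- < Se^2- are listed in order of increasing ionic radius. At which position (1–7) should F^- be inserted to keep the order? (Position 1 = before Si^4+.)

Tabulating Z and e⁻: Si^4+: 10 e⁻, Z=14, Al^3+: 10 e⁻, Z=13, Na^+: 10 e⁻, Z=11, F^-: 10 e⁻, Z=9, O^2-: 10 e⁻, Z=8, S^2-: 18 e⁻, Z=16, Se^2-: 36 e⁻, Z=34. Si^4+ < Al^3+ (isoelectronic, higher Z=14 is smaller); Al^3+ < Na^+ (both 10 e⁻, Z=13>11); Na^+ < F^- (both 10 e⁻, Z=11>9); F^- < O^2- (both 10 e⁻, Z=9>8); O^2- < S^2- (same group, period 2 vs 3); S^2- < Se^2- (same group, period 3 vs 4).
The complete sequence is Si^4+ < Al^3+ < Na^+ < F^- < O^2- < S^2- < Se^2-. F^- sits at position 4.

4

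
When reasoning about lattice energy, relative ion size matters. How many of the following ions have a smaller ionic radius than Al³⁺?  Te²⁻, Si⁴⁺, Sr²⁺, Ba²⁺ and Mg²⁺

1

Electron counts and nuclear charges: Si⁴⁺ (Z=14, 10 e⁻), Al³⁺ (Z=13, 10 e⁻), Mg²⁺ (Z=12, 10 e⁻), Sr²⁺ (Z=38, 36 e⁻), Ba²⁺ (Z=56, 54 e⁻), Te²⁻ (Z=52, 54 e⁻). Si⁴⁺ < Al³⁺ (isoelectronic, higher Z=14 is smaller); Al³⁺ < Mg²⁺ (both 10 e⁻, Z=13>12); Mg²⁺ < Sr²⁺ (same group, period 3 vs 5); Sr²⁺ < Ba²⁺ (same group, period 5 vs 6); Ba²⁺ < Te²⁻ (isoelectronic, higher Z=56 is smaller).
Relative to Al³⁺, the ions that are smaller are Si⁴⁺. So 1 is smaller.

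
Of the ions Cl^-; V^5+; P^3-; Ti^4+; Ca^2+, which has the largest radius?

P^3-

All of these have 18 electrons (isoelectronic). With the same electron cloud, the ion with the most protons pulls it in tightest. Nuclear charges: V^5+ (Z=23), Ti^4+ (Z=22), Ca^2+ (Z=20), Cl^- (Z=17), P^3- (Z=15). Highest Z is smallest.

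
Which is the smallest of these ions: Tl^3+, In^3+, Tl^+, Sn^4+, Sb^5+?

Sb^5+

Sb^5+ has 46 e⁻ (Z=51), Sn^4+ has 46 e⁻ (Z=50), In^3+ has 46 e⁻ (Z=49), Tl^3+ has 78 e⁻ (Z=81), Tl^+ has 80 e⁻ (Z=81). Sb^5+ < Sn^4+ (isoelectronic, higher Z=51 is smaller); Sn^4+ < In^3+ (isoelectronic, higher Z=50 is smaller); In^3+ < Tl^3+ (same group, 1 shell fewer); Tl^3+ < Tl^+ (same element, +3 vs +1).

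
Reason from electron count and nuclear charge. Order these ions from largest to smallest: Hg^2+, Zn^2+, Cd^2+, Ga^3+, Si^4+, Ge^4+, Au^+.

Electron counts and nuclear charges: Si^4+ has 10 e⁻ (Z=14), Ge^4+ has 28 e⁻ (Z=32), Ga^3+ has 28 e⁻ (Z=31), Zn^2+ has 28 e⁻ (Z=30), Cd^2+ has 46 e⁻ (Z=48), Hg^2+ has 78 e⁻ (Z=80), Au^+ has 78 e⁻ (Z=79). Si^4+ < Ge^4+ (same group, period 3 vs 4); Ge^4+ < Ga^3+ (isoelectronic, higher Z=32 is smaller); Ga^3+ < Zn^2+ (isoelectronic, higher Z=31 is smaller); Zn^2+ < Cd^2+ (same group, 1 shell fewer); Cd^2+ < Hg^2+ (same group, 1 shell fewer); Hg^2+ < Au^+ (both 78 e⁻, Z=80>79).

Au^+ > Hg^2+ > Cd^2+ > Zn^2+ > Ga^3+ > Ge^4+ > Si^4+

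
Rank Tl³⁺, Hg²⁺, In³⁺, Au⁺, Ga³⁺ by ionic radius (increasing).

Electron counts and nuclear charges: Ga³⁺ (Z=31, 28 e⁻), In³⁺ (Z=49, 46 e⁻), Tl³⁺ (Z=81, 78 e⁻), Hg²⁺ (Z=80, 78 e⁻), Au⁺ (Z=79, 78 e⁻). Ga³⁺ < In³⁺ (same group, period 4 vs 5); In³⁺ < Tl³⁺ (same group, period 5 vs 6); Tl³⁺ < Hg²⁺ (both 78 e⁻, Z=81>80); Hg²⁺ < Au⁺ (isoelectronic, higher Z=80 is smaller).

Ga³⁺ < In³⁺ < Tl³⁺ < Hg²⁺ < Au⁺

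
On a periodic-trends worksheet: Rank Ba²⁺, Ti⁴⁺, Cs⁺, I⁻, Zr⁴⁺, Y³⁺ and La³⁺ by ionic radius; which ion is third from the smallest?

First list Z and electron count for each: Ti⁴⁺ (Z=22, 18 e⁻), Zr⁴⁺ (Z=40, 36 e⁻), Y³⁺ (Z=39, 36 e⁻), La³⁺ (Z=57, 54 e⁻), Ba²⁺ (Z=56, 54 e⁻), Cs⁺ (Z=55, 54 e⁻), I⁻ (Z=53, 54 e⁻). Ti⁴⁺ < Zr⁴⁺ (same group, 1 shell fewer); Zr⁴⁺ < Y³⁺ (both 36 e⁻, Z=40>39); Y³⁺ < La³⁺ (same group, 1 shell fewer); La³⁺ < Ba²⁺ (both 54 e⁻, Z=57>56); Ba²⁺ < Cs⁺ (isoelectronic, higher Z=56 is smaller); Cs⁺ < I⁻ (both 54 e⁻, Z=55>53).
Ordering: Ti⁴⁺ < Zr⁴⁺ < Y³⁺ < La³⁺ < Ba²⁺ < Cs⁺ < I⁻. The third smallest is Y³⁺.

Y³⁺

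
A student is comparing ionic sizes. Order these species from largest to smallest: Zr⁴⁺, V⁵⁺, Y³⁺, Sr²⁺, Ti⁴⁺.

Sr²⁺ > Y³⁺ > Zr⁴⁺ > Ti⁴⁺ > V⁵⁺

V⁵⁺ has 18 e⁻ (Z=23), Ti⁴⁺ has 18 e⁻ (Z=22), Zr⁴⁺ has 36 e⁻ (Z=40), Y³⁺ has 36 e⁻ (Z=39), Sr²⁺ has 36 e⁻ (Z=38). V⁵⁺ < Ti⁴⁺ (both 18 e⁻, Z=23>22); Ti⁴⁺ < Zr⁴⁺ (same group, period 4 vs 5); Zr⁴⁺ < Y³⁺ (both 36 e⁻, Z=40>39); Y³⁺ < Sr²⁺ (isoelectronic, higher Z=39 is smaller).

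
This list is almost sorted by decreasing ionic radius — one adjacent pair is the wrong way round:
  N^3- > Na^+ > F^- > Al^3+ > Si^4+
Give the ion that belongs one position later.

Check each adjacent pair. Na^+ and F^- are reversed: Na^+ and F^- share 10 electrons; the higher nuclear charge on Na (Z=11) contracts it more, so Na^+ < F^-. No other neighbouring pair contradicts the periodic trends, so Na^+ is the ion listed too early.

Na^+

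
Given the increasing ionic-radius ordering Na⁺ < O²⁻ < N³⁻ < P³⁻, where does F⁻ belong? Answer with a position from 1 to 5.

2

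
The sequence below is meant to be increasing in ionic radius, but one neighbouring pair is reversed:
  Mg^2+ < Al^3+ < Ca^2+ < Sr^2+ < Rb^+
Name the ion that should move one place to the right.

Mg^2+

Scanning neighbour by neighbour, only Mg^2+/Al^3+ violates a trend: both have 10 electrons but Z(Al)=13 > Z(Mg)=12, so Al^3+ should be the smaller of the two. That makes Mg^2+ the one sitting a position early relative to where it belongs.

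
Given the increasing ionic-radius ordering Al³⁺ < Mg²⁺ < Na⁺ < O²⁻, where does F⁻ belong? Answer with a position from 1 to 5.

4

All of these have 10 electrons (isoelectronic). With the same electron cloud, the ion with the most protons pulls it in tightest. Nuclear charges: Al³⁺ (Z=13), Mg²⁺ (Z=12), Na⁺ (Z=11), F⁻ (Z=9), O²⁻ (Z=8). Highest Z is smallest.
Merged order: Al³⁺ < Mg²⁺ < Na⁺ < F⁻ < O²⁻ — F⁻ is number 4.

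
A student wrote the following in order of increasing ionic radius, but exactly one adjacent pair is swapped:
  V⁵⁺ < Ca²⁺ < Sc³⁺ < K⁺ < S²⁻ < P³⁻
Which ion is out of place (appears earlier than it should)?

Ca²⁺

The pair Ca²⁺, Sc³⁺ is the wrong way round — they are isoelectronic (18 e⁻) and Sc has more protons than Ca (21 vs 20), making Sc³⁺ smaller. All other adjacent pairs agree with periodic trends, so Ca²⁺ is the misplaced ion.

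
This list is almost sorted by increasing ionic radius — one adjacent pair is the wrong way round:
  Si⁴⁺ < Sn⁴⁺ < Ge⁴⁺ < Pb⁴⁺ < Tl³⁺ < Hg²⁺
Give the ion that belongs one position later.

Sn⁴⁺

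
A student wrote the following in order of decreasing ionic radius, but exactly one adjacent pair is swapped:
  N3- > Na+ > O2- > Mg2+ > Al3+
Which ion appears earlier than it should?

The pair Na+, O2- is the wrong way round — Na+ and O2- share 10 electrons; the higher nuclear charge on Na (Z=11) contracts it more, so Na+ < O2-. All other adjacent pairs agree with periodic trends, so Na+ is the misplaced ion.

Na+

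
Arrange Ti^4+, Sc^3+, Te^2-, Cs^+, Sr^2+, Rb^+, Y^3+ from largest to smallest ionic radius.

Te^2- > Cs^+ > Rb^+ > Sr^2+ > Y^3+ > Sc^3+ > Ti^4+

Tabulating Z and e⁻: Ti^4+ (Z=22, 18 e⁻), Sc^3+ (Z=21, 18 e⁻), Y^3+ (Z=39, 36 e⁻), Sr^2+ (Z=38, 36 e⁻), Rb^+ (Z=37, 36 e⁻), Cs^+ (Z=55, 54 e⁻), Te^2- (Z=52, 54 e⁻). Ti^4+ < Sc^3+ (isoelectronic, higher Z=22 is smaller); Sc^3+ < Y^3+ (same group, 1 shell fewer); Y^3+ < Sr^2+ (both 36 e⁻, Z=39>38); Sr^2+ < Rb^+ (both 36 e⁻, Z=38>37); Rb^+ < Cs^+ (same group, 1 shell fewer); Cs^+ < Te^2- (both 54 e⁻, Z=55>52).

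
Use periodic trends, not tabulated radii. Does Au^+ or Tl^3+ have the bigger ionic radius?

Au^+

These species are isoelectronic with 78 electrons. The only difference is the number of protons: Tl^3+ (Z=81), Au^+ (Z=79). The strongest nuclear pull (Tl^3+) gives the smallest ion.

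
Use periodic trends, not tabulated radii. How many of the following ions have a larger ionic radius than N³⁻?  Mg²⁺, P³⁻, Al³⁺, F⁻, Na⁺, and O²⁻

1

Al³⁺ has 10 e⁻ (Z=13), Mg²⁺ has 10 e⁻ (Z=12), Na⁺ has 10 e⁻ (Z=11), F⁻ has 10 e⁻ (Z=9), O²⁻ has 10 e⁻ (Z=8), N³⁻ has 10 e⁻ (Z=7), P³⁻ has 18 e⁻ (Z=15). Al³⁺ < Mg²⁺ (both 10 e⁻, Z=13>12); Mg²⁺ < Na⁺ (both 10 e⁻, Z=12>11); Na⁺ < F⁻ (isoelectronic, higher Z=11 is smaller); F⁻ < O²⁻ (isoelectronic, higher Z=9 is smaller); O²⁻ < N³⁻ (isoelectronic, higher Z=8 is smaller); N³⁻ < P³⁻ (same group, 1 shell fewer).
Placing each against N³⁻: smaller — Al³⁺, Mg²⁺, Na⁺, F⁻, O²⁻; larger — P³⁻. Count: 1.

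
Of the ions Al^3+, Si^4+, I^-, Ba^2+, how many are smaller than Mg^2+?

2

Work out protons and electrons: Si^4+: 10 e⁻, Z=14, Al^3+: 10 e⁻, Z=13, Mg^2+: 10 e⁻, Z=12, Ba^2+: 54 e⁻, Z=56, I^-: 54 e⁻, Z=53. Si^4+ < Al^3+ (isoelectronic, higher Z=14 is smaller); Al^3+ < Mg^2+ (both 10 e⁻, Z=13>12); Mg^2+ < Ba^2+ (same group, period 3 vs 6); Ba^2+ < I^- (both 54 e⁻, Z=56>53).
Relative to Mg^2+, the ions that are smaller are Si^4+, Al^3+. That's 2.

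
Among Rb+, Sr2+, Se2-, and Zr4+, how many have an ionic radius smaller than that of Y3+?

All of these have 36 electrons (isoelectronic). With the same electron cloud, the ion with the most protons pulls it in tightest. Nuclear charges: Zr4+ (Z=40), Y3+ (Z=39), Sr2+ (Z=38), Rb+ (Z=37), Se2- (Z=34). Highest Z is smallest.
Relative to Y3+, the ions that are smaller are Zr4+. Count: 1.

1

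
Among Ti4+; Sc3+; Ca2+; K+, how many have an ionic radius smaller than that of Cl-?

4

All of these have 18 electrons (isoelectronic). With the same electron cloud, the ion with the most protons pulls it in tightest. Nuclear charges: Ti4+ (Z=22), Sc3+ (Z=21), Ca2+ (Z=20), K+ (Z=19), Cl- (Z=17). Highest Z is smallest.
Ordering all of them (including Cl-) by radius gives Ti4+ < Sc3+ < Ca2+ < K+ < Cl-. Count: 4.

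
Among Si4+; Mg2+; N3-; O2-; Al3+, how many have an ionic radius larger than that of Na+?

Each ion has 10 electrons. The ranking follows nuclear charge in reverse — greater Z gives a smaller radius. Si4+ (Z=14), Al3+ (Z=13), Mg2+ (Z=12), Na+ (Z=11), O2- (Z=8), N3- (Z=7).
Ordering all of them (including Na+) by radius gives Si4+ < Al3+ < Mg2+ < Na+ < O2- < N3-. That's 2.

2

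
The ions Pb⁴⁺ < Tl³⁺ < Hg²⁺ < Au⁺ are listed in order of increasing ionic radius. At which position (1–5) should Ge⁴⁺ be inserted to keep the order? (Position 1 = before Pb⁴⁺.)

Electron counts and nuclear charges: Ge⁴⁺ has 28 e⁻ (Z=32), Pb⁴⁺ has 78 e⁻ (Z=82), Tl³⁺ has 78 e⁻ (Z=81), Hg²⁺ has 78 e⁻ (Z=80), Au⁺ has 78 e⁻ (Z=79). Ge⁴⁺ < Pb⁴⁺ (same group, 2 shells fewer); Pb⁴⁺ < Tl³⁺ (isoelectronic, higher Z=82 is smaller); Tl³⁺ < Hg²⁺ (both 78 e⁻, Z=81>80); Hg²⁺ < Au⁺ (both 78 e⁻, Z=80>79).
Merged order: Ge⁴⁺ < Pb⁴⁺ < Tl³⁺ < Hg²⁺ < Au⁺ — Ge⁴⁺ is number 1.

1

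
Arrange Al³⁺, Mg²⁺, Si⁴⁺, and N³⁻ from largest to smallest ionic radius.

Each ion has 10 electrons. The ranking follows nuclear charge in reverse — greater Z gives a smaller radius. Si⁴⁺ (Z=14), Al³⁺ (Z=13), Mg²⁺ (Z=12), N³⁻ (Z=7).

N³⁻ > Mg²⁺ > Al³⁺ > Si⁴⁺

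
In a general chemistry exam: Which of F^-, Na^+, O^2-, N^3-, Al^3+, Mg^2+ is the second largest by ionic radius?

O^2-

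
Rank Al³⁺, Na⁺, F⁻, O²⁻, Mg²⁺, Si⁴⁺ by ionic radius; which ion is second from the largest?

F⁻

All of these have 10 electrons (isoelectronic). With the same electron cloud, the ion with the most protons pulls it in tightest. Nuclear charges: Si⁴⁺ (Z=14), Al³⁺ (Z=13), Mg²⁺ (Z=12), Na⁺ (Z=11), F⁻ (Z=9), O²⁻ (Z=8). Highest Z is smallest.
Full ascending order: Si⁴⁺ < Al³⁺ < Mg²⁺ < Na⁺ < F⁻ < O²⁻. Counting from the largest, position 2 is F⁻.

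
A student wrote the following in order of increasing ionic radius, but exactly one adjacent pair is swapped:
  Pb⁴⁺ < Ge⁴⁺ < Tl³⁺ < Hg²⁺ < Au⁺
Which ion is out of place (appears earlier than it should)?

Pb⁴⁺

Compare adjacent ions: Ge⁴⁺ and Pb⁴⁺ are in one column with the same charge; the lighter period-4 ion has 2 fewer shells and is smaller — yet in this increasing list Pb⁴⁺ sits before Ge⁴⁺. Nothing else is reversed, so Pb⁴⁺ should move one place to the right.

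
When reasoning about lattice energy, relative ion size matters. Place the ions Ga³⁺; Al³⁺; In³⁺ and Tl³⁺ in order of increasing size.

Al³⁺ < Ga³⁺ < In³⁺ < Tl³⁺

These ions sit in one column with identical charge. Each step down the periodic table adds a principal shell, increasing the radius.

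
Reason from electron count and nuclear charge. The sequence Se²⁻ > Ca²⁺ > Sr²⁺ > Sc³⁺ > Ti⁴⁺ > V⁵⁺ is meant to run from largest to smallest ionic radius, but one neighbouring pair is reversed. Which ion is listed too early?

Ca²⁺

Check each adjacent pair. Ca²⁺ and Sr²⁺ are reversed: Ca²⁺ and Sr²⁺ are in one column with the same charge; the lighter period-4 ion has one fewer shell and is smaller. No other neighbouring pair contradicts the periodic trends, so Ca²⁺ is the ion listed too early.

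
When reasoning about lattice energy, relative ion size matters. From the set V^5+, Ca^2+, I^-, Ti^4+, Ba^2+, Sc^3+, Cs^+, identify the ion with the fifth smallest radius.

V^5+: 18 e⁻, Z=23, Ti^4+: 18 e⁻, Z=22, Sc^3+: 18 e⁻, Z=21, Ca^2+: 18 e⁻, Z=20, Ba^2+: 54 e⁻, Z=56, Cs^+: 54 e⁻, Z=55, I^-: 54 e⁻, Z=53. V^5+ < Ti^4+ (isoelectronic, higher Z=23 is smaller); Ti^4+ < Sc^3+ (isoelectronic, higher Z=22 is smaller); Sc^3+ < Ca^2+ (isoelectronic, higher Z=21 is smaller); Ca^2+ < Ba^2+ (same group, 2 shells fewer); Ba^2+ < Cs^+ (both 54 e⁻, Z=56>55); Cs^+ < I^- (isoelectronic, higher Z=55 is smaller).
Ordering: V^5+ < Ti^4+ < Sc^3+ < Ca^2+ < Ba^2+ < Cs^+ < I^-. The fifth smallest is Ba^2+.

Ba^2+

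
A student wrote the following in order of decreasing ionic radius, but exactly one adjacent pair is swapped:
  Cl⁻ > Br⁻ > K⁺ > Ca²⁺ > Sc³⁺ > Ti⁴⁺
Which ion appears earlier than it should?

Cl⁻

The pair Cl⁻, Br⁻ is the wrong way round — Cl⁻ and Br⁻ are in one column with the same charge; the lighter period-3 ion has one fewer shell and is smaller. All other adjacent pairs agree with periodic trends, so Cl⁻ is the misplaced ion.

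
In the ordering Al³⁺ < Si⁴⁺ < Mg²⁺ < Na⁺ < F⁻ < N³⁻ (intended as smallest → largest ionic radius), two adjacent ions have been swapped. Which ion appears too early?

Check each adjacent pair. Al³⁺ and Si⁴⁺ are reversed: both have 10 electrons but Z(Si)=14 > Z(Al)=13, so Si⁴⁺ should be the smaller of the two. No other neighbouring pair contradicts the periodic trends, so Al³⁺ is the ion listed too early.

Al³⁺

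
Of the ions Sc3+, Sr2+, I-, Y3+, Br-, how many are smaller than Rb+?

Electron counts and nuclear charges: Sc3+ has 18 e⁻ (Z=21), Y3+ has 36 e⁻ (Z=39), Sr2+ has 36 e⁻ (Z=38), Rb+ has 36 e⁻ (Z=37), Br- has 36 e⁻ (Z=35), I- has 54 e⁻ (Z=53). Sc3+ < Y3+ (same group, period 4 vs 5); Y3+ < Sr2+ (both 36 e⁻, Z=39>38); Sr2+ < Rb+ (both 36 e⁻, Z=38>37); Rb+ < Br- (isoelectronic, higher Z=37 is smaller); Br- < I- (same group, 1 shell fewer).
Ordering all of them (including Rb+) by radius gives Sc3+ < Y3+ < Sr2+ < Rb+ < Br- < I-. So 3 are smaller.

3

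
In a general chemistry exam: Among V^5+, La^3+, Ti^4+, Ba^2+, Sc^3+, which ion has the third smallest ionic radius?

V^5+: 18 e⁻, Z=23, Ti^4+: 18 e⁻, Z=22, Sc^3+: 18 e⁻, Z=21, La^3+: 54 e⁻, Z=57, Ba^2+: 54 e⁻, Z=56. V^5+ < Ti^4+ (isoelectronic, higher Z=23 is smaller); Ti^4+ < Sc^3+ (both 18 e⁻, Z=22>21); Sc^3+ < La^3+ (same group, 2 shells fewer); La^3+ < Ba^2+ (isoelectronic, higher Z=57 is smaller).
That gives V^5+ < Ti^4+ < Sc^3+ < La^3+ < Ba^2+. From the smallest end, number 3 is Sc^3+.

Sc^3+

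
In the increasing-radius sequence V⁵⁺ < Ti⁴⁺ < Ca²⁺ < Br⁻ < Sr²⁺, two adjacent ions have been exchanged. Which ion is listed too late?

Scanning neighbour by neighbour, only Br⁻/Sr²⁺ violates a trend: Sr²⁺ and Br⁻ share 36 electrons; the higher nuclear charge on Sr (Z=38) contracts it more, so Sr²⁺ < Br⁻. That makes Sr²⁺ the one sitting a position late relative to where it belongs.

Sr²⁺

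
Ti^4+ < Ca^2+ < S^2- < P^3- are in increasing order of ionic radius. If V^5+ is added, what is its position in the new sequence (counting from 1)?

1

All of these have 18 electrons (isoelectronic). With the same electron cloud, the ion with the most protons pulls it in tightest. Nuclear charges: V^5+ (Z=23), Ti^4+ (Z=22), Ca^2+ (Z=20), S^2- (Z=16), P^3- (Z=15). Highest Z is smallest.
The complete sequence is V^5+ < Ti^4+ < Ca^2+ < S^2- < P^3-. V^5+ sits at position 1.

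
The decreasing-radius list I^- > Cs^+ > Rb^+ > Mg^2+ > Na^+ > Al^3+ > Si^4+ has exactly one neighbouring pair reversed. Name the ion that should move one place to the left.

Na^+

Check each adjacent pair. Mg^2+ and Na^+ are reversed: both have 10 electrons but Z(Mg)=12 > Z(Na)=11, so Mg^2+ should be the smaller of the two. No other neighbouring pair contradicts the periodic trends, so Na^+ is the ion listed too late.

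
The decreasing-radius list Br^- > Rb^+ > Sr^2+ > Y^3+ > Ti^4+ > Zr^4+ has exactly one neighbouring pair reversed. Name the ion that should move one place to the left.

Check each adjacent pair. Ti^4+ and Zr^4+ are reversed: same group and charge — period 4 sits above period 5, so Ti^4+ is smaller. No other neighbouring pair contradicts the periodic trends, so Zr^4+ is the ion listed too late.

Zr^4+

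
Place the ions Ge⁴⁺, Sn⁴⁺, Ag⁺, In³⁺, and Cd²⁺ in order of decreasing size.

Ag⁺ > Cd²⁺ > In³⁺ > Sn⁴⁺ > Ge⁴⁺

Ge⁴⁺ has 28 e⁻ (Z=32), Sn⁴⁺ has 46 e⁻ (Z=50), In³⁺ has 46 e⁻ (Z=49), Cd²⁺ has 46 e⁻ (Z=48), Ag⁺ has 46 e⁻ (Z=47). Ge⁴⁺ < Sn⁴⁺ (same group, 1 shell fewer); Sn⁴⁺ < In³⁺ (both 46 e⁻, Z=50>49); In³⁺ < Cd²⁺ (both 46 e⁻, Z=49>48); Cd²⁺ < Ag⁺ (isoelectronic, higher Z=48 is smaller).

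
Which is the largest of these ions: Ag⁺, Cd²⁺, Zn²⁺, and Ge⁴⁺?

Tabulating Z and e⁻: Ge⁴⁺: 28 e⁻, Z=32, Zn²⁺: 28 e⁻, Z=30, Cd²⁺: 46 e⁻, Z=48, Ag⁺: 46 e⁻, Z=47. Ge⁴⁺ < Zn²⁺ (both 28 e⁻, Z=32>30); Zn²⁺ < Cd²⁺ (same group, 1 shell fewer); Cd²⁺ < Ag⁺ (isoelectronic, higher Z=48 is smaller).

Ag⁺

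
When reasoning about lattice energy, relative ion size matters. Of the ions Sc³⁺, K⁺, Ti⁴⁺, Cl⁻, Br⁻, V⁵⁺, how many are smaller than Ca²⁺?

3

Electron counts and nuclear charges: V⁵⁺ has 18 e⁻ (Z=23), Ti⁴⁺ has 18 e⁻ (Z=22), Sc³⁺ has 18 e⁻ (Z=21), Ca²⁺ has 18 e⁻ (Z=20), K⁺ has 18 e⁻ (Z=19), Cl⁻ has 18 e⁻ (Z=17), Br⁻ has 36 e⁻ (Z=35). V⁵⁺ < Ti⁴⁺ (both 18 e⁻, Z=23>22); Ti⁴⁺ < Sc³⁺ (both 18 e⁻, Z=22>21); Sc³⁺ < Ca²⁺ (isoelectronic, higher Z=21 is smaller); Ca²⁺ < K⁺ (isoelectronic, higher Z=20 is smaller); K⁺ < Cl⁻ (both 18 e⁻, Z=19>17); Cl⁻ < Br⁻ (same group, 1 shell fewer).
Ordering all of them (including Ca²⁺) by radius gives V⁵⁺ < Ti⁴⁺ < Sc³⁺ < Ca²⁺ < K⁺ < Cl⁻ < Br⁻. So 3 are smaller.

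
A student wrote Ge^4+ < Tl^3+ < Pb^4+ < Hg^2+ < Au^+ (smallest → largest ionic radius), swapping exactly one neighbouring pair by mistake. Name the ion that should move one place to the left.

Scanning neighbour by neighbour, only Tl^3+/Pb^4+ violates a trend: they are isoelectronic (78 e⁻) and Pb has more protons than Tl (82 vs 81), making Pb^4+ smaller. That makes Pb^4+ the one sitting a position late relative to where it belongs.

Pb^4+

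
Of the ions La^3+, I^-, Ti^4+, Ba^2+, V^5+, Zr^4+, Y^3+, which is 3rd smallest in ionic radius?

Zr^4+

First list Z and electron count for each: V^5+: 18 e⁻, Z=23, Ti^4+: 18 e⁻, Z=22, Zr^4+: 36 e⁻, Z=40, Y^3+: 36 e⁻, Z=39, La^3+: 54 e⁻, Z=57, Ba^2+: 54 e⁻, Z=56, I^-: 54 e⁻, Z=53. V^5+ < Ti^4+ (isoelectronic, higher Z=23 is smaller); Ti^4+ < Zr^4+ (same group, period 4 vs 5); Zr^4+ < Y^3+ (isoelectronic, higher Z=40 is smaller); Y^3+ < La^3+ (same group, period 5 vs 6); La^3+ < Ba^2+ (isoelectronic, higher Z=57 is smaller); Ba^2+ < I^- (isoelectronic, higher Z=56 is smaller).
So the order is V^5+ < Ti^4+ < Zr^4+ < Y^3+ < La^3+ < Ba^2+ < I^-; the 3rd-smallest ion is Zr^4+.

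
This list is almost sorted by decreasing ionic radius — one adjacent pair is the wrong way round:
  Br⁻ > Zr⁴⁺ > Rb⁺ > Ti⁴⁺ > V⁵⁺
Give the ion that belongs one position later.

Zr⁴⁺

Check each adjacent pair. Zr⁴⁺ and Rb⁺ are reversed: Zr⁴⁺ and Rb⁺ share 36 electrons; the higher nuclear charge on Zr (Z=40) contracts it more, so Zr⁴⁺ < Rb⁺. No other neighbouring pair contradicts the periodic trends, so Zr⁴⁺ is the ion listed too early.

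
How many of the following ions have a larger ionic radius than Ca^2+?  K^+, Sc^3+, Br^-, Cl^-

Electron counts and nuclear charges: Sc^3+: 18 e⁻, Z=21, Ca^2+: 18 e⁻, Z=20, K^+: 18 e⁻, Z=19, Cl^-: 18 e⁻, Z=17, Br^-: 36 e⁻, Z=35. Sc^3+ < Ca^2+ (isoelectronic, higher Z=21 is smaller); Ca^2+ < K^+ (isoelectronic, higher Z=20 is smaller); K^+ < Cl^- (isoelectronic, higher Z=19 is smaller); Cl^- < Br^- (same group, 1 shell fewer).
Placing each against Ca^2+: smaller — Sc^3+; larger — K^+, Cl^-, Br^-. So 3 are larger.

3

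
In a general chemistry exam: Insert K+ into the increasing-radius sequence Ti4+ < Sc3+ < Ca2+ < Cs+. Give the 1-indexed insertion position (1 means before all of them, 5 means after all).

4

Tabulating Z and e⁻: Ti4+ has 18 e⁻ (Z=22), Sc3+ has 18 e⁻ (Z=21), Ca2+ has 18 e⁻ (Z=20), K+ has 18 e⁻ (Z=19), Cs+ has 54 e⁻ (Z=55). Ti4+ < Sc3+ (both 18 e⁻, Z=22>21); Sc3+ < Ca2+ (isoelectronic, higher Z=21 is smaller); Ca2+ < K+ (both 18 e⁻, Z=20>19); K+ < Cs+ (same group, period 4 vs 6).
With K+ included the full order is Ti4+ < Sc3+ < Ca2+ < K+ < Cs+, so it takes position 4.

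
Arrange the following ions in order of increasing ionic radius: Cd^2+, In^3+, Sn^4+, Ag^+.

These species are isoelectronic with 46 electrons. The only difference is the number of protons: Sn^4+ (Z=50), In^3+ (Z=49), Cd^2+ (Z=48), Ag^+ (Z=47). The strongest nuclear pull (Sn^4+) gives the smallest ion.

Sn^4+ < In^3+ < Cd^2+ < Ag^+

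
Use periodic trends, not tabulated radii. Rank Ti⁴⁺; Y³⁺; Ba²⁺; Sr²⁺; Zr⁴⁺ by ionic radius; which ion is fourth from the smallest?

Sr²⁺

Ti⁴⁺ has 18 e⁻ (Z=22), Zr⁴⁺ has 36 e⁻ (Z=40), Y³⁺ has 36 e⁻ (Z=39), Sr²⁺ has 36 e⁻ (Z=38), Ba²⁺ has 54 e⁻ (Z=56). Ti⁴⁺ < Zr⁴⁺ (same group, 1 shell fewer); Zr⁴⁺ < Y³⁺ (both 36 e⁻, Z=40>39); Y³⁺ < Sr²⁺ (isoelectronic, higher Z=39 is smaller); Sr²⁺ < Ba²⁺ (same group, 1 shell fewer).
Ordering: Ti⁴⁺ < Zr⁴⁺ < Y³⁺ < Sr²⁺ < Ba²⁺. The fourth smallest is Sr²⁺.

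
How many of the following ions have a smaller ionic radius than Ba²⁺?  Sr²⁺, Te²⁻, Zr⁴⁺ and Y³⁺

Electron counts and nuclear charges: Zr⁴⁺ (Z=40, 36 e⁻), Y³⁺ (Z=39, 36 e⁻), Sr²⁺ (Z=38, 36 e⁻), Ba²⁺ (Z=56, 54 e⁻), Te²⁻ (Z=52, 54 e⁻). Zr⁴⁺ < Y³⁺ (both 36 e⁻, Z=40>39); Y³⁺ < Sr²⁺ (both 36 e⁻, Z=39>38); Sr²⁺ < Ba²⁺ (same group, period 5 vs 6); Ba²⁺ < Te²⁻ (both 54 e⁻, Z=56>52).
Ordering all of them (including Ba²⁺) by radius gives Zr⁴⁺ < Y³⁺ < Sr²⁺ < Ba²⁺ < Te²⁻. So 3 are smaller.

3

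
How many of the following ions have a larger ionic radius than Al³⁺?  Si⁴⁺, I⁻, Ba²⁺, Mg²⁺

Work out protons and electrons: Si⁴⁺ has 10 e⁻ (Z=14), Al³⁺ has 10 e⁻ (Z=13), Mg²⁺ has 10 e⁻ (Z=12), Ba²⁺ has 54 e⁻ (Z=56), I⁻ has 54 e⁻ (Z=53). Si⁴⁺ < Al³⁺ (both 10 e⁻, Z=14>13); Al³⁺ < Mg²⁺ (both 10 e⁻, Z=13>12); Mg²⁺ < Ba²⁺ (same group, period 3 vs 6); Ba²⁺ < I⁻ (isoelectronic, higher Z=56 is smaller).
Placing each against Al³⁺: smaller — Si⁴⁺; larger — Mg²⁺, Ba²⁺, I⁻. Count: 3.

3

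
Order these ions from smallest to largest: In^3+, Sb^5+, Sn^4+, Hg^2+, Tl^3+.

Electron counts and nuclear charges: Sb^5+ (Z=51, 46 e⁻), Sn^4+ (Z=50, 46 e⁻), In^3+ (Z=49, 46 e⁻), Tl^3+ (Z=81, 78 e⁻), Hg^2+ (Z=80, 78 e⁻). Sb^5+ < Sn^4+ (both 46 e⁻, Z=51>50); Sn^4+ < In^3+ (isoelectronic, higher Z=50 is smaller); In^3+ < Tl^3+ (same group, 1 shell fewer); Tl^3+ < Hg^2+ (isoelectronic, higher Z=81 is smaller).

Sb^5+ < Sn^4+ < In^3+ < Tl^3+ < Hg^2+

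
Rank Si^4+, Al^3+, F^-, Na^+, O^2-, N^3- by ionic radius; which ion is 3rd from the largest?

F^-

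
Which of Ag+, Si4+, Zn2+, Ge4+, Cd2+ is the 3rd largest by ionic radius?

Zn2+

First list Z and electron count for each: Si4+: 10 e⁻, Z=14, Ge4+: 28 e⁻, Z=32, Zn2+: 28 e⁻, Z=30, Cd2+: 46 e⁻, Z=48, Ag+: 46 e⁻, Z=47. Si4+ < Ge4+ (same group, period 3 vs 4); Ge4+ < Zn2+ (isoelectronic, higher Z=32 is smaller); Zn2+ < Cd2+ (same group, period 4 vs 5); Cd2+ < Ag+ (isoelectronic, higher Z=48 is smaller).
Full ascending order: Si4+ < Ge4+ < Zn2+ < Cd2+ < Ag+. Counting from the largest, position 3 is Zn2+.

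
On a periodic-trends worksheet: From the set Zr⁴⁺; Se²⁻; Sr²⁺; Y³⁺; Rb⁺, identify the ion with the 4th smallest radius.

All of these have 36 electrons (isoelectronic). With the same electron cloud, the ion with the most protons pulls it in tightest. Nuclear charges: Zr⁴⁺ (Z=40), Y³⁺ (Z=39), Sr²⁺ (Z=38), Rb⁺ (Z=37), Se²⁻ (Z=34). Highest Z is smallest.
Ordering: Zr⁴⁺ < Y³⁺ < Sr²⁺ < Rb⁺ < Se²⁻. The 4th smallest is Rb⁺.

Rb⁺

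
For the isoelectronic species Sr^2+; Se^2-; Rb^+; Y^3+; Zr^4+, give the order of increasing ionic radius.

These species are isoelectronic with 36 electrons. The only difference is the number of protons: Zr^4+ (Z=40), Y^3+ (Z=39), Sr^2+ (Z=38), Rb^+ (Z=37), Se^2- (Z=34). The strongest nuclear pull (Zr^4+) gives the smallest ion.

Zr^4+ < Y^3+ < Sr^2+ < Rb^+ < Se^2-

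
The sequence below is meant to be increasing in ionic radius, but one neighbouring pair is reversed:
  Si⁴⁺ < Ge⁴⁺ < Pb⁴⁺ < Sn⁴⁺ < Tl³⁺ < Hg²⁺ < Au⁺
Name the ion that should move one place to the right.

Pb⁴⁺

Compare adjacent ions: Sn⁴⁺ and Pb⁴⁺ are in one column with the same charge; the lighter period-5 ion has one fewer shell and is smaller — yet in this increasing list Pb⁴⁺ sits before Sn⁴⁺. Nothing else is reversed, so Pb⁴⁺ should move one place to the right.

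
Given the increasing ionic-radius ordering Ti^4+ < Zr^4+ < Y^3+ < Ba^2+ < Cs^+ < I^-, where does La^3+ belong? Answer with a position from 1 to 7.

4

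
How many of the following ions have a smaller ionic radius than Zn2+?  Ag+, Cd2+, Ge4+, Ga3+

First list Z and electron count for each: Ge4+ (Z=32, 28 e⁻), Ga3+ (Z=31, 28 e⁻), Zn2+ (Z=30, 28 e⁻), Cd2+ (Z=48, 46 e⁻), Ag+ (Z=47, 46 e⁻). Ge4+ < Ga3+ (both 28 e⁻, Z=32>31); Ga3+ < Zn2+ (both 28 e⁻, Z=31>30); Zn2+ < Cd2+ (same group, 1 shell fewer); Cd2+ < Ag+ (both 46 e⁻, Z=48>47).
Ordering all of them (including Zn2+) by radius gives Ge4+ < Ga3+ < Zn2+ < Cd2+ < Ag+. Count: 2.

2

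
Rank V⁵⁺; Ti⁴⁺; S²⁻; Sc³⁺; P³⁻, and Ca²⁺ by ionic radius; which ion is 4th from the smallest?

Ca²⁺

Isoelectronic series (18 e⁻ each). Size is set by nuclear charge: more protons means a smaller ion. V⁵⁺ (Z=23), Ti⁴⁺ (Z=22), Sc³⁺ (Z=21), Ca²⁺ (Z=20), S²⁻ (Z=16), P³⁻ (Z=15).
So the order is V⁵⁺ < Ti⁴⁺ < Sc³⁺ < Ca²⁺ < S²⁻ < P³⁻; the 4th-smallest ion is Ca²⁺.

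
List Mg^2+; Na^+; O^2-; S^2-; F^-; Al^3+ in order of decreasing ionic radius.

S^2- > O^2- > F^- > Na^+ > Mg^2+ > Al^3+

Electron counts and nuclear charges: Al^3+ (Z=13, 10 e⁻), Mg^2+ (Z=12, 10 e⁻), Na^+ (Z=11, 10 e⁻), F^- (Z=9, 10 e⁻), O^2- (Z=8, 10 e⁻), S^2- (Z=16, 18 e⁻). Al^3+ < Mg^2+ (isoelectronic, higher Z=13 is smaller); Mg^2+ < Na^+ (both 10 e⁻, Z=12>11); Na^+ < F^- (isoelectronic, higher Z=11 is smaller); F^- < O^2- (isoelectronic, higher Z=9 is smaller); O^2- < S^2- (same group, 1 shell fewer).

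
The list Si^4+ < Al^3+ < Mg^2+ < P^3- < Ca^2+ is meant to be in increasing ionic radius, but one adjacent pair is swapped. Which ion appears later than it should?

Ca^2+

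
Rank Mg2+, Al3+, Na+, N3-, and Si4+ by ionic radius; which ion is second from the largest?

Na+

Each ion has 10 electrons. The ranking follows nuclear charge in reverse — greater Z gives a smaller radius. Si4+ (Z=14), Al3+ (Z=13), Mg2+ (Z=12), Na+ (Z=11), N3- (Z=7).
So the order is Si4+ < Al3+ < Mg2+ < Na+ < N3-; the 2nd-largest ion is Na+.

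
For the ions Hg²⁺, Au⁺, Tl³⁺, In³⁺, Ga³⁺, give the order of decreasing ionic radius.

Work out protons and electrons: Ga³⁺: 28 e⁻, Z=31, In³⁺: 46 e⁻, Z=49, Tl³⁺: 78 e⁻, Z=81, Hg²⁺: 78 e⁻, Z=80, Au⁺: 78 e⁻, Z=79. Ga³⁺ < In³⁺ (same group, period 4 vs 5); In³⁺ < Tl³⁺ (same group, 1 shell fewer); Tl³⁺ < Hg²⁺ (both 78 e⁻, Z=81>80); Hg²⁺ < Au⁺ (both 78 e⁻, Z=80>79).

Au⁺ > Hg²⁺ > Tl³⁺ > In³⁺ > Ga³⁺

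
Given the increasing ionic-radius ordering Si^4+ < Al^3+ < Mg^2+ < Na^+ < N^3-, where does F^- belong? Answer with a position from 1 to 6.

These species are isoelectronic with 10 electrons. The only difference is the number of protons: Si^4+ (Z=14), Al^3+ (Z=13), Mg^2+ (Z=12), Na^+ (Z=11), F^- (Z=9), N^3- (Z=7). The strongest nuclear pull (Si^4+) gives the smallest ion.
Putting F^- in gives Si^4+ < Al^3+ < Mg^2+ < Na^+ < F^- < N^3-; it lands at slot 5.

5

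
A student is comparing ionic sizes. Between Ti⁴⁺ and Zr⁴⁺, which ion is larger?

These ions sit in one column with identical charge. Each step down the periodic table adds a principal shell, increasing the radius.

Zr⁴⁺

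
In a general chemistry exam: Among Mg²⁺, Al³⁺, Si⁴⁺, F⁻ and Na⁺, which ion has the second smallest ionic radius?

Isoelectronic series (10 e⁻ each). Size is set by nuclear charge: more protons means a smaller ion. Si⁴⁺ (Z=14), Al³⁺ (Z=13), Mg²⁺ (Z=12), Na⁺ (Z=11), F⁻ (Z=9).
Ordering: Si⁴⁺ < Al³⁺ < Mg²⁺ < Na⁺ < F⁻. The second smallest is Al³⁺.

Al³⁺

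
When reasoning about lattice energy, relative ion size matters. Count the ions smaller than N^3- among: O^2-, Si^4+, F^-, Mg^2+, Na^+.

5

All of these have 10 electrons (isoelectronic). With the same electron cloud, the ion with the most protons pulls it in tightest. Nuclear charges: Si^4+ (Z=14), Mg^2+ (Z=12), Na^+ (Z=11), F^- (Z=9), O^2- (Z=8), N^3- (Z=7). Highest Z is smallest.
Overall: Si^4+ < Mg^2+ < Na^+ < F^- < O^2- < N^3-. N^3- has 5 below it and 0 above. So 5 are smaller.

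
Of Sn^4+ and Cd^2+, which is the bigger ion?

Cd^2+

Each ion has 46 electrons. The ranking follows nuclear charge in reverse — greater Z gives a smaller radius. Sn^4+ (Z=50), Cd^2+ (Z=48).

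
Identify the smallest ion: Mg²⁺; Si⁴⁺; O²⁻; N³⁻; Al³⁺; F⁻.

Si⁴⁺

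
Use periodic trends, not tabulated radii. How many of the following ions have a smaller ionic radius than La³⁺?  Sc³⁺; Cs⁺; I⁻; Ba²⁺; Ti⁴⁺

2

First list Z and electron count for each: Ti⁴⁺ has 18 e⁻ (Z=22), Sc³⁺ has 18 e⁻ (Z=21), La³⁺ has 54 e⁻ (Z=57), Ba²⁺ has 54 e⁻ (Z=56), Cs⁺ has 54 e⁻ (Z=55), I⁻ has 54 e⁻ (Z=53). Ti⁴⁺ < Sc³⁺ (both 18 e⁻, Z=22>21); Sc³⁺ < La³⁺ (same group, period 4 vs 6); La³⁺ < Ba²⁺ (isoelectronic, higher Z=57 is smaller); Ba²⁺ < Cs⁺ (isoelectronic, higher Z=56 is smaller); Cs⁺ < I⁻ (both 54 e⁻, Z=55>53).
Ordering all of them (including La³⁺) by radius gives Ti⁴⁺ < Sc³⁺ < La³⁺ < Ba²⁺ < Cs⁺ < I⁻. So 2 are smaller.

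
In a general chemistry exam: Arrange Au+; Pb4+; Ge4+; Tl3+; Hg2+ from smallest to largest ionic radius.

Ge4+ < Pb4+ < Tl3+ < Hg2+ < Au+

Ge4+ (Z=32, 28 e⁻), Pb4+ (Z=82, 78 e⁻), Tl3+ (Z=81, 78 e⁻), Hg2+ (Z=80, 78 e⁻), Au+ (Z=79, 78 e⁻). Ge4+ < Pb4+ (same group, period 4 vs 6); Pb4+ < Tl3+ (both 78 e⁻, Z=82>81); Tl3+ < Hg2+ (both 78 e⁻, Z=81>80); Hg2+ < Au+ (isoelectronic, higher Z=80 is smaller).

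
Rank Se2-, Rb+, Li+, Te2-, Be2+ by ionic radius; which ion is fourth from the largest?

Work out protons and electrons: Be2+: 2 e⁻, Z=4, Li+: 2 e⁻, Z=3, Rb+: 36 e⁻, Z=37, Se2-: 36 e⁻, Z=34, Te2-: 54 e⁻, Z=52. Be2+ < Li+ (isoelectronic, higher Z=4 is smaller); Li+ < Rb+ (same group, period 2 vs 5); Rb+ < Se2- (isoelectronic, higher Z=37 is smaller); Se2- < Te2- (same group, period 4 vs 5).
That gives Be2+ < Li+ < Rb+ < Se2- < Te2-. From the largest end, number 4 is Li+.

Li+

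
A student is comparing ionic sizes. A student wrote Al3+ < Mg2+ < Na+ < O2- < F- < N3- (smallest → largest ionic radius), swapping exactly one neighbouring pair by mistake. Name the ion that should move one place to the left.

Check each adjacent pair. O2- and F- are reversed: both have 10 electrons but Z(F)=9 > Z(O)=8, so F- should be the smaller of the two. No other neighbouring pair contradicts the periodic trends, so F- is the ion listed too late.

F-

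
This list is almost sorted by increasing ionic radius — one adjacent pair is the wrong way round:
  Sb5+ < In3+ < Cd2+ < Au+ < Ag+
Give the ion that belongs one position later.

The pair Au+, Ag+ is the wrong way round — both in group 11 with the same charge; Ag+ (period 5) has the smaller radius. All other adjacent pairs agree with periodic trends, so Au+ is the misplaced ion.

Au+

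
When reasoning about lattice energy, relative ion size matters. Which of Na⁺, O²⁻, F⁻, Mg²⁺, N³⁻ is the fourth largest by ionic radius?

Na⁺

These species are isoelectronic with 10 electrons. The only difference is the number of protons: Mg²⁺ (Z=12), Na⁺ (Z=11), F⁻ (Z=9), O²⁻ (Z=8), N³⁻ (Z=7). The strongest nuclear pull (Mg²⁺) gives the smallest ion.
Ordering: Mg²⁺ < Na⁺ < F⁻ < O²⁻ < N³⁻. The fourth largest is Na⁺.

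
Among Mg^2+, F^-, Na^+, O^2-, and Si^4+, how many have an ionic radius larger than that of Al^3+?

4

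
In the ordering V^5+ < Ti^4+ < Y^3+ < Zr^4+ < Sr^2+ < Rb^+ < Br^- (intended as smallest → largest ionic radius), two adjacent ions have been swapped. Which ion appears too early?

Check each adjacent pair. Y^3+ and Zr^4+ are reversed: both have 36 electrons but Z(Zr)=40 > Z(Y)=39, so Zr^4+ should be the smaller of the two. No other neighbouring pair contradicts the periodic trends, so Y^3+ is the ion listed too early.

Y^3+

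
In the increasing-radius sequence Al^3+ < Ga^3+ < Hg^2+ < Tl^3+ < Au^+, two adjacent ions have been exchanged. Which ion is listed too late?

Scanning neighbour by neighbour, only Hg^2+/Tl^3+ violates a trend: they are isoelectronic (78 e⁻) and Tl has more protons than Hg (81 vs 80), making Tl^3+ smaller. That makes Tl^3+ the one sitting a position late relative to where it belongs.

Tl^3+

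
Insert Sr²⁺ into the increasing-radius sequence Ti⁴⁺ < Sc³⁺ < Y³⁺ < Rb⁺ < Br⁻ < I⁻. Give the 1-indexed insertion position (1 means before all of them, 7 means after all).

4

First list Z and electron count for each: Ti⁴⁺ (Z=22, 18 e⁻), Sc³⁺ (Z=21, 18 e⁻), Y³⁺ (Z=39, 36 e⁻), Sr²⁺ (Z=38, 36 e⁻), Rb⁺ (Z=37, 36 e⁻), Br⁻ (Z=35, 36 e⁻), I⁻ (Z=53, 54 e⁻). Ti⁴⁺ < Sc³⁺ (isoelectronic, higher Z=22 is smaller); Sc³⁺ < Y³⁺ (same group, 1 shell fewer); Y³⁺ < Sr²⁺ (isoelectronic, higher Z=39 is smaller); Sr²⁺ < Rb⁺ (both 36 e⁻, Z=38>37); Rb⁺ < Br⁻ (isoelectronic, higher Z=37 is smaller); Br⁻ < I⁻ (same group, period 4 vs 5).
Putting Sr²⁺ in gives Ti⁴⁺ < Sc³⁺ < Y³⁺ < Sr²⁺ < Rb⁺ < Br⁻ < I⁻; it lands at slot 4.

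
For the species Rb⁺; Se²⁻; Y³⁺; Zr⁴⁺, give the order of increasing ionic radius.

Zr⁴⁺ < Y³⁺ < Rb⁺ < Se²⁻

All of these have 36 electrons (isoelectronic). With the same electron cloud, the ion with the most protons pulls it in tightest. Nuclear charges: Zr⁴⁺ (Z=40), Y³⁺ (Z=39), Rb⁺ (Z=37), Se²⁻ (Z=34). Highest Z is smallest.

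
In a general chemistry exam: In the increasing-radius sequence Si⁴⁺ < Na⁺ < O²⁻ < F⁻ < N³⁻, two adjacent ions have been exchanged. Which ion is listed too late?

Scanning neighbour by neighbour, only O²⁻/F⁻ violates a trend: F⁻ and O²⁻ share 10 electrons; the higher nuclear charge on F (Z=9) contracts it more, so F⁻ < O²⁻. That makes F⁻ the one sitting a position late relative to where it belongs.

F⁻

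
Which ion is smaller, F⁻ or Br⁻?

Same group, same charge. Going down the group adds an extra shell of electrons, so the ion gets larger: F⁻ is highest in the group and smallest.

F⁻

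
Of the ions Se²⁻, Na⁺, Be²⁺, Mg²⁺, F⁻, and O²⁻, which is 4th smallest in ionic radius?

F⁻

Tabulating Z and e⁻: Be²⁺ has 2 e⁻ (Z=4), Mg²⁺ has 10 e⁻ (Z=12), Na⁺ has 10 e⁻ (Z=11), F⁻ has 10 e⁻ (Z=9), O²⁻ has 10 e⁻ (Z=8), Se²⁻ has 36 e⁻ (Z=34). Be²⁺ < Mg²⁺ (same group, 1 shell fewer); Mg²⁺ < Na⁺ (both 10 e⁻, Z=12>11); Na⁺ < F⁻ (isoelectronic, higher Z=11 is smaller); F⁻ < O²⁻ (isoelectronic, higher Z=9 is smaller); O²⁻ < Se²⁻ (same group, period 2 vs 4).
So the order is Be²⁺ < Mg²⁺ < Na⁺ < F⁻ < O²⁻ < Se²⁻; the 4th-smallest ion is F⁻.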